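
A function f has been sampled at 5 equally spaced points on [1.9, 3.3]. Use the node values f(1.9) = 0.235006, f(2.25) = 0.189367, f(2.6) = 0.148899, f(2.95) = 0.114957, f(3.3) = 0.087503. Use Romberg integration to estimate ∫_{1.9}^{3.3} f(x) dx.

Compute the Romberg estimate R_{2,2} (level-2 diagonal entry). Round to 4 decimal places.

0.2144

R_{0,0} (trapezoid, 1 panel, h=1.4000): 0.225756
R_{1,0} (trapezoid, 2 panels, h=0.7000): 0.217107
R_{2,0} (trapezoid, 4 panels, h=0.3500): 0.215067
R_{1,1} = 0.217107 + (0.217107 − 0.225756)/3 = 0.214224
R_{2,1} = 0.215067 + (0.215067 − 0.217107)/3 = 0.214387
R_{2,2} = 0.214387 + (0.214387 − 0.214224)/15 = 0.214398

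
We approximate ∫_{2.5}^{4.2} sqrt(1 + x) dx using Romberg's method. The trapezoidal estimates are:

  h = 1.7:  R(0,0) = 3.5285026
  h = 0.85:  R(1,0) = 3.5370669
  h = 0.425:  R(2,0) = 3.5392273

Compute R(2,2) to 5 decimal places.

R(1,1) = (4·3.5370669 − 3.5285026) / 3 = 3.5399217
R(2,1) = 3.5392273 + (3.5392273 − 3.5370669)/3 = 3.5399474
R(2,2) = (16·3.5399474 − 3.5399217) / 15 = 3.5399491

3.53995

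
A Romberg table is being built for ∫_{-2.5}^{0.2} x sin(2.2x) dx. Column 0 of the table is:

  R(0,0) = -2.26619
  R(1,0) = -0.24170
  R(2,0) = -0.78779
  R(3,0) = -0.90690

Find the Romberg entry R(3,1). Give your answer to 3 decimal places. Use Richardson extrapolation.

-0.947

Richardson extrapolation on the trapezoidal column (denominator 4−1=3):
R(3,1) = (4·(-0.90690) − (-0.78779)) / 3 = -0.94660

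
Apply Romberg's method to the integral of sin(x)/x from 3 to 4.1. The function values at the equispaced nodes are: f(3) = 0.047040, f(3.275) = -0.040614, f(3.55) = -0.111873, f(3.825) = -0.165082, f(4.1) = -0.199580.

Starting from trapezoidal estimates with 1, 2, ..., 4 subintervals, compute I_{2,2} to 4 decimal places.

I_{0,0} (trapezoid, 1 panel, h=1.1000): -0.083897
I_{1,0} (trapezoid, 2 panels, h=0.5500): -0.103479
I_{2,0} (trapezoid, 4 panels, h=0.2750): -0.108306
I_{1,1} = -0.103479 + (-0.103479 − (-0.083897))/3 = -0.110006
I_{2,1} = -0.108306 + (-0.108306 − (-0.103479))/3 = -0.109915
I_{2,2} = -0.109915 + (-0.109915 − (-0.110006))/15 = -0.109909

-0.1099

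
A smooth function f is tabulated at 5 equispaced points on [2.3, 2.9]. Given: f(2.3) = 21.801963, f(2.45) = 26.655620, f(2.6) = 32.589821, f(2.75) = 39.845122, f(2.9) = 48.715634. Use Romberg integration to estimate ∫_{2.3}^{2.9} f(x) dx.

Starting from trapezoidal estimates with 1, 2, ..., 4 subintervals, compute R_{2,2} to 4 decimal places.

20.0848

R_{0,0} (trapezoid, 1 panel, h=0.6000): 21.155279
R_{1,0} (trapezoid, 2 panels, h=0.3000): 20.354586
R_{2,0} (trapezoid, 4 panels, h=0.1500): 20.152404
R_{1,1} = 20.354586 + (20.354586 − 21.155279)/3 = 20.087688
R_{2,1} = 20.152404 + (20.152404 − 20.354586)/3 = 20.085010
R_{2,2} = 20.085010 + (20.085010 − 20.087688)/15 = 20.084831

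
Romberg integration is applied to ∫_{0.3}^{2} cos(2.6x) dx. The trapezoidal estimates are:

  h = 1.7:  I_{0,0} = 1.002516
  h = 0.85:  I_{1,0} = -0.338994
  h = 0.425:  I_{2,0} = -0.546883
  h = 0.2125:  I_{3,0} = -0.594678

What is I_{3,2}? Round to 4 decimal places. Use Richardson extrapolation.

I_{2,1} = -0.546883 + (-0.546883 − (-0.338994))/3 = -0.616179
I_{3,1} = (4·(-0.594678) − (-0.546883)) / 3 = -0.610610
I_{3,2} = (16·(-0.610610) − (-0.616179)) / 15 = -0.610239

-0.6102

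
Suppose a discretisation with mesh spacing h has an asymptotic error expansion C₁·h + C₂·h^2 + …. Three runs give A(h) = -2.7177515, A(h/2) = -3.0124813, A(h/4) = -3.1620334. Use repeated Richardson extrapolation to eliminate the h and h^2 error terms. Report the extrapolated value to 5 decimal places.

First eliminate the h term (factor 2^1 = 2):
  B₁ = (2·(-3.0124813) − (-2.7177515))/1 = -3.3072111
  B₂ = (2·(-3.1620334) − (-3.0124813))/1 = -3.3115855
Then eliminate the h^2 term (factor 2^2 = 4):
  (4·(-3.3115855) − (-3.3072111))/3 = -3.3130436

-3.31304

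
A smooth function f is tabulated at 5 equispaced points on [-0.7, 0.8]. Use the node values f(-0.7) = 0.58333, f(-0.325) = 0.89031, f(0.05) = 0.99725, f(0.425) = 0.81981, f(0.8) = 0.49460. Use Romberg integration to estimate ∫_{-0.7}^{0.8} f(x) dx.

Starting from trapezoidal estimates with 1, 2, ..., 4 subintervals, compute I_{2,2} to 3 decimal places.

I_{0,0} (trapezoid, 1 panel, h=1.5000): 0.80845
I_{1,0} (trapezoid, 2 panels, h=0.7500): 1.15216
I_{2,0} (trapezoid, 4 panels, h=0.3750): 1.21738
I_{1,1} = 1.15216 + (1.15216 − 0.80845)/3 = 1.26673
I_{2,1} = 1.21738 + (1.21738 − 1.15216)/3 = 1.23912
I_{2,2} = 1.23912 + (1.23912 − 1.26673)/15 = 1.23728

1.237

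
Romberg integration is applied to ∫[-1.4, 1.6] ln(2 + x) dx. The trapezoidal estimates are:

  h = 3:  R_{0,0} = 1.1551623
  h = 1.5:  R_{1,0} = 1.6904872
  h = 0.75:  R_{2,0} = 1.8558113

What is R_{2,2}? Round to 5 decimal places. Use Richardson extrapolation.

1.91372

R_{1,1} = 1.6904872 + (1.6904872 − 1.1551623)/3 = 1.8689288
R_{2,1} = (4·1.8558113 − 1.6904872) / 3 = 1.9109193
R_{2,2} = (16·1.9109193 − 1.8689288) / 15 = 1.9137187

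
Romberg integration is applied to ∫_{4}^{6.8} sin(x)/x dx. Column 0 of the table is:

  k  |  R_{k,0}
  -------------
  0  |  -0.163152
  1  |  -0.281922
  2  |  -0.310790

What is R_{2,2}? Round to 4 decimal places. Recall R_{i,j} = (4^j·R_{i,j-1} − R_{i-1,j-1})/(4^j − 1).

-0.3203

Richardson extrapolation on the trapezoidal column (denominator 4−1=3):
R_{1,1} = -0.281922 + (-0.281922 − (-0.163152))/3 = -0.321512
R_{2,1} = (4·(-0.310790) − (-0.281922)) / 3 = -0.320413
R_{2,2} = (16·(-0.320413) − (-0.321512)) / 15 = -0.320340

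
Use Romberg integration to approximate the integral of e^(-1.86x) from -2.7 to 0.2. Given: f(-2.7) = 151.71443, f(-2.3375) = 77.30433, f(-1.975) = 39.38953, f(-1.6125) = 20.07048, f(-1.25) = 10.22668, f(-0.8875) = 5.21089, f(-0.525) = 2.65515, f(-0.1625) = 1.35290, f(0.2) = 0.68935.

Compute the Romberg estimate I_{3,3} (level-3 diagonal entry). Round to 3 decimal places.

I_{0,0} (trapezoid, 1 panel, h=2.9000): 220.98548
I_{1,0} (trapezoid, 2 panels, h=1.4500): 125.32143
I_{2,0} (trapezoid, 4 panels, h=0.7250): 93.14311
I_{3,0} (trapezoid, 8 panels, h=0.3625): 84.24930
I_{1,1} = 125.32143 + (125.32143 − 220.98548)/3 = 93.43341
I_{2,1} = 93.14311 + (93.14311 − 125.32143)/3 = 82.41700
I_{3,1} = 84.24930 + (84.24930 − 93.14311)/3 = 81.28470
I_{2,2} = 82.41700 + (82.41700 − 93.43341)/15 = 81.68257
I_{3,2} = 81.28470 + (81.28470 − 82.41700)/15 = 81.20921
I_{3,3} = 81.20921 + (81.20921 − 81.68257)/63 = 81.20170

81.202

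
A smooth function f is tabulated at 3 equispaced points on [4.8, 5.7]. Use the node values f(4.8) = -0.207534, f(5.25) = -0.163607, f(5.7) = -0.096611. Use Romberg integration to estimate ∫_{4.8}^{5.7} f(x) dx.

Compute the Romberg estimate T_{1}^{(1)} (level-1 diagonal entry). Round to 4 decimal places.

T_{0}^{(0)} (trapezoid, 1 panel, h=0.9000): -0.136865
T_{1}^{(0)} (trapezoid, 2 panels, h=0.4500): -0.142056
T_{1}^{(1)} = -0.142056 + (-0.142056 − (-0.136865))/3 = -0.143786

-0.1438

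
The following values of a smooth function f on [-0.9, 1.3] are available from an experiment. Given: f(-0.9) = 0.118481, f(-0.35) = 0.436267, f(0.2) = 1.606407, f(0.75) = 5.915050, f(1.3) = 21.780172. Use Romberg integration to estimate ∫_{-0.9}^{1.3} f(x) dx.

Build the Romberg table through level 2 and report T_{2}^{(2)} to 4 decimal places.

T_{0}^{(0)} (trapezoid, 1 panel, h=2.2000): 24.088518
T_{1}^{(0)} (trapezoid, 2 panels, h=1.1000): 13.811307
T_{2}^{(0)} (trapezoid, 4 panels, h=0.5500): 10.398878
T_{1}^{(1)} = 13.811307 + (13.811307 − 24.088518)/3 = 10.385570
T_{2}^{(1)} = 10.398878 + (10.398878 − 13.811307)/3 = 9.261402
T_{2}^{(2)} = 9.261402 + (9.261402 − 10.385570)/15 = 9.186457

9.1865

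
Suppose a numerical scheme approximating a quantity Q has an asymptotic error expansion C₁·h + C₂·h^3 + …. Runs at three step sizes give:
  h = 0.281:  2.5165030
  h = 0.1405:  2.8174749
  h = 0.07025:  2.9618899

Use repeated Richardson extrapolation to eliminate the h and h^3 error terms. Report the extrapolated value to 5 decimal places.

First eliminate the h term (factor 2^1 = 2):
  B₁ = (2·2.8174749 − 2.5165030)/1 = 3.1184468
  B₂ = (2·2.9618899 − 2.8174749)/1 = 3.1063049
Then eliminate the h^3 term (factor 2^3 = 8):
  (8·3.1063049 − 3.1184468)/7 = 3.1045703

3.10457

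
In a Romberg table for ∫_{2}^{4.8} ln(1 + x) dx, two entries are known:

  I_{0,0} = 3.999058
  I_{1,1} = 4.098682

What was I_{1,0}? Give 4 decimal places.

From I_{1,1} = (4·I_{1,0} − I_{0,0})/3, solve for I_{1,0}:
4·I_{1,0} = 3·4.098682 + 3.999058 = 16.295104
I_{1,0} = 4.073776

4.0738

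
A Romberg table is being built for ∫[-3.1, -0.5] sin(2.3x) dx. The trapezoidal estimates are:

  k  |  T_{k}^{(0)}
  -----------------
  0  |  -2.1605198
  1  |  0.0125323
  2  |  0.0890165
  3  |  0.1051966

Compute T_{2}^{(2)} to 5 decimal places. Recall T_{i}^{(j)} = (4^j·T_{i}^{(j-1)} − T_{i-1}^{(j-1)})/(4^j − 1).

Richardson extrapolation on the trapezoidal column (denominator 4−1=3):
T_{1}^{(1)} = 0.0125323 + (0.0125323 − (-2.1605198))/3 = 0.7368830
T_{2}^{(1)} = (4·0.0890165 − 0.0125323) / 3 = 0.1145112
T_{2}^{(2)} = 0.1145112 + (0.1145112 − 0.7368830)/15 = 0.0730197

0.07302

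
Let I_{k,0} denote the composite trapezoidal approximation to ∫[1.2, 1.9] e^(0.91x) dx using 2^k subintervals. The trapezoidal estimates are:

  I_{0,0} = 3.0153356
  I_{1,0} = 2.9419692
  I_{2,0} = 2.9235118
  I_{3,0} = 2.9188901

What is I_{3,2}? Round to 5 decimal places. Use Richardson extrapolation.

Richardson extrapolation on the trapezoidal column (denominator 4−1=3):
I_{2,1} = 2.9235118 + (2.9235118 − 2.9419692)/3 = 2.9173593
I_{3,1} = 2.9188901 + (2.9188901 − 2.9235118)/3 = 2.9173495
I_{3,2} = 2.9173495 + (2.9173495 − 2.9173593)/15 = 2.9173488

2.91735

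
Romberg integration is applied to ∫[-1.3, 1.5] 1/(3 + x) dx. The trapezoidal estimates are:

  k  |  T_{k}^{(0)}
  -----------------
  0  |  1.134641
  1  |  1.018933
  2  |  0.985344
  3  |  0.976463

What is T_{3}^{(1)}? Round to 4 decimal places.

T_{3}^{(1)} = 0.976463 + (0.976463 − 0.985344)/3 = 0.973503

0.9735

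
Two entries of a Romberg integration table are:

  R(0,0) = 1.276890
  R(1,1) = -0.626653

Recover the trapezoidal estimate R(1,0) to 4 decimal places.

From R(1,1) = (4·R(1,0) − R(0,0))/3, solve for R(1,0):
4·R(1,0) = 3·(-0.626653) + 1.276890 = -0.603069
R(1,0) = -0.150767

-0.1508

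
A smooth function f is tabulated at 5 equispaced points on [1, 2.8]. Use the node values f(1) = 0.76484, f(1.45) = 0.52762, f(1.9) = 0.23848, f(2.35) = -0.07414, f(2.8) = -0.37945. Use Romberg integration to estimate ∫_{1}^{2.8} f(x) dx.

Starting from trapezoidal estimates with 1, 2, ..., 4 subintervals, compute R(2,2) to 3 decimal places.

R(0,0) (trapezoid, 1 panel, h=1.8000): 0.34685
R(1,0) (trapezoid, 2 panels, h=0.9000): 0.38806
R(2,0) (trapezoid, 4 panels, h=0.4500): 0.39809
R(1,1) = 0.38806 + (0.38806 − 0.34685)/3 = 0.40180
R(2,1) = 0.39809 + (0.39809 − 0.38806)/3 = 0.40143
R(2,2) = 0.40143 + (0.40143 − 0.40180)/15 = 0.40141

0.401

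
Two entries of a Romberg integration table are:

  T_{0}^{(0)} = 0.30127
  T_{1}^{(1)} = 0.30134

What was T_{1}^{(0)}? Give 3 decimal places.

From T_{1}^{(1)} = (4·T_{1}^{(0)} − T_{0}^{(0)})/3, solve for T_{1}^{(0)}:
4·T_{1}^{(0)} = 3·0.30134 + 0.30127 = 1.20529
T_{1}^{(0)} = 0.30132

0.301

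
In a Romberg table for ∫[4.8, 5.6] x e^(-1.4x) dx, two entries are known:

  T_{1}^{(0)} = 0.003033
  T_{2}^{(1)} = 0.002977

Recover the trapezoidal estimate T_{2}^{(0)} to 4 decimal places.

From T_{2}^{(1)} = (4·T_{2}^{(0)} − T_{1}^{(0)})/3, solve for T_{2}^{(0)}:
4·T_{2}^{(0)} = 3·0.002977 + 0.003033 = 0.011964
T_{2}^{(0)} = 0.002991

0.0030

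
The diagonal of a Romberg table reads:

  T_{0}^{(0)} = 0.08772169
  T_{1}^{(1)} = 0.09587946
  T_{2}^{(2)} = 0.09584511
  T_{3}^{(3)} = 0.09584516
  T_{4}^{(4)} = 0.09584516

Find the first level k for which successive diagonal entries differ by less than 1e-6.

k = 3

|T_{1}^{(1)} − T_{0}^{(0)}| = 0.00815777 ≥ 1e-6
|T_{2}^{(2)} − T_{1}^{(1)}| = 0.00003435 ≥ 1e-6
|T_{3}^{(3)} − T_{2}^{(2)}| = 0.00000005 < 1e-6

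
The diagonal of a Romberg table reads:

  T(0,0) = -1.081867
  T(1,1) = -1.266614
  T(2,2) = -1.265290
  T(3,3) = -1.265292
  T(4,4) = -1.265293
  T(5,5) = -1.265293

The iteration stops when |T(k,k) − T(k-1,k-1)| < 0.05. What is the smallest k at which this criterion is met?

k = 2

|T(1,1) − T(0,0)| = 0.184747 ≥ 0.05
|T(2,2) − T(1,1)| = 0.001324 < 0.05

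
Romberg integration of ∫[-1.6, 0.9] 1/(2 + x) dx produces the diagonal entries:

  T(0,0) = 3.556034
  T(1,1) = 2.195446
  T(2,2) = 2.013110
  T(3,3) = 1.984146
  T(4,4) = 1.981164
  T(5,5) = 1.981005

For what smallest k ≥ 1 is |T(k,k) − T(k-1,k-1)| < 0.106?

|T(1,1) − T(0,0)| = 1.360588 ≥ 0.106
|T(2,2) − T(1,1)| = 0.182336 ≥ 0.106
|T(3,3) − T(2,2)| = 0.028964 < 0.106

k = 3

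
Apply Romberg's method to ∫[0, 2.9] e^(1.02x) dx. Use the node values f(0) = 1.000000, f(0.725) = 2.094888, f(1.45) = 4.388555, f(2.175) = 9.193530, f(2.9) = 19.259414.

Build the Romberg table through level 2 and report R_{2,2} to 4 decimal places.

R_{0,0} (trapezoid, 1 panel, h=2.9000): 29.376150
R_{1,0} (trapezoid, 2 panels, h=1.4500): 21.051480
R_{2,0} (trapezoid, 4 panels, h=0.7250): 18.709843
R_{1,1} = 21.051480 + (21.051480 − 29.376150)/3 = 18.276590
R_{2,1} = 18.709843 + (18.709843 − 21.051480)/3 = 17.929297
R_{2,2} = 17.929297 + (17.929297 − 18.276590)/15 = 17.906144

17.9061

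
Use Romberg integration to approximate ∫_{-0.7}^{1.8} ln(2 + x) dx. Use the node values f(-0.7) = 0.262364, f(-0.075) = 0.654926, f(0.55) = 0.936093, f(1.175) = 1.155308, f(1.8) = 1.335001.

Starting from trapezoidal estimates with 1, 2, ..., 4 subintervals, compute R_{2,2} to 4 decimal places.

2.2317

R_{0,0} (trapezoid, 1 panel, h=2.5000): 1.996706
R_{1,0} (trapezoid, 2 panels, h=1.2500): 2.168469
R_{2,0} (trapezoid, 4 panels, h=0.6250): 2.215631
R_{1,1} = 2.168469 + (2.168469 − 1.996706)/3 = 2.225723
R_{2,1} = 2.215631 + (2.215631 − 2.168469)/3 = 2.231352
R_{2,2} = 2.231352 + (2.231352 − 2.225723)/15 = 2.231727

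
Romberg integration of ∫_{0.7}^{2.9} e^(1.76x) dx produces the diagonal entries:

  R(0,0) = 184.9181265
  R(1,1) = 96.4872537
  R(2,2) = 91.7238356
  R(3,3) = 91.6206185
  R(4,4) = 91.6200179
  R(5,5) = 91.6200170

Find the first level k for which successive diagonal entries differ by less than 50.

k = 2

|R(1,1) − R(0,0)| = 88.4308728 ≥ 50
|R(2,2) − R(1,1)| = 4.7634181 < 50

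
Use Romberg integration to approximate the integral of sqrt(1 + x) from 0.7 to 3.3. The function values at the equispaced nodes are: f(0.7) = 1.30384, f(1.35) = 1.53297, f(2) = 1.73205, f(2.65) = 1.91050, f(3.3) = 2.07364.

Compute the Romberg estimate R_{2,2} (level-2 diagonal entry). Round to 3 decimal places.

R_{0,0} (trapezoid, 1 panel, h=2.6000): 4.39072
R_{1,0} (trapezoid, 2 panels, h=1.3000): 4.44703
R_{2,0} (trapezoid, 4 panels, h=0.6500): 4.46177
R_{1,1} = 4.44703 + (4.44703 − 4.39072)/3 = 4.46580
R_{2,1} = 4.46177 + (4.46177 − 4.44703)/3 = 4.46668
R_{2,2} = 4.46668 + (4.46668 − 4.46580)/15 = 4.46674

4.467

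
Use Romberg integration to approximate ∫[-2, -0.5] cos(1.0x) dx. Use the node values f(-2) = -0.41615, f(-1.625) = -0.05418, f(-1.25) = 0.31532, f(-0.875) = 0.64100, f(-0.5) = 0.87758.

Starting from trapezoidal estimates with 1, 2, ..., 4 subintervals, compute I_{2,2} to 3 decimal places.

0.430

I_{0,0} (trapezoid, 1 panel, h=1.5000): 0.34607
I_{1,0} (trapezoid, 2 panels, h=0.7500): 0.40953
I_{2,0} (trapezoid, 4 panels, h=0.3750): 0.42482
I_{1,1} = 0.40953 + (0.40953 − 0.34607)/3 = 0.43068
I_{2,1} = 0.42482 + (0.42482 − 0.40953)/3 = 0.42992
I_{2,2} = 0.42992 + (0.42992 − 0.43068)/15 = 0.42987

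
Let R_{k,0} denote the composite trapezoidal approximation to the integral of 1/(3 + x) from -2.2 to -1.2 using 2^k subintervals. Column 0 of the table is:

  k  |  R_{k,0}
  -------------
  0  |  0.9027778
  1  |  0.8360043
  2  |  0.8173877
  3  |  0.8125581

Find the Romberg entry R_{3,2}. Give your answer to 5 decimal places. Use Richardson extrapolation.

0.81093

Richardson extrapolation on the trapezoidal column (denominator 4−1=3):
R_{2,1} = 0.8173877 + (0.8173877 − 0.8360043)/3 = 0.8111822
R_{3,1} = (4·0.8125581 − 0.8173877) / 3 = 0.8109482
R_{3,2} = (16·0.8109482 − 0.8111822) / 15 = 0.8109326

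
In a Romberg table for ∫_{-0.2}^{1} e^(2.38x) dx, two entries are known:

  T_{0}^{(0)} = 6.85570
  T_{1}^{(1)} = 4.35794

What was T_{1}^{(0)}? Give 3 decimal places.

From T_{1}^{(1)} = (4·T_{1}^{(0)} − T_{0}^{(0)})/3, solve for T_{1}^{(0)}:
4·T_{1}^{(0)} = 3·4.35794 + 6.85570 = 19.92952
T_{1}^{(0)} = 4.98238

4.982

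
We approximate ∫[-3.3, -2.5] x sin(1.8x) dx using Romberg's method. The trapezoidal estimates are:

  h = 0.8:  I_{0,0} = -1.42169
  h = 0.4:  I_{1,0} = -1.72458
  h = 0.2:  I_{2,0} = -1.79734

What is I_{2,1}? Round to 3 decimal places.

-1.822

Richardson extrapolation on the trapezoidal column (denominator 4−1=3):
I_{2,1} = -1.79734 + (-1.79734 − (-1.72458))/3 = -1.82159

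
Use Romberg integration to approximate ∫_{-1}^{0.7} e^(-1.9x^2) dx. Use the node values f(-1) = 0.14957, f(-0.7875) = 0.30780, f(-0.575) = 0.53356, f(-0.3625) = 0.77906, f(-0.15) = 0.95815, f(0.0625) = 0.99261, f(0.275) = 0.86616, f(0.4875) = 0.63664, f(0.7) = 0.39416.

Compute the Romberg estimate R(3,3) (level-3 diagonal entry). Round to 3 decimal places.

R(0,0) (trapezoid, 1 panel, h=1.7000): 0.46217
R(1,0) (trapezoid, 2 panels, h=0.8500): 1.04551
R(2,0) (trapezoid, 4 panels, h=0.4250): 1.11764
R(3,0) (trapezoid, 8 panels, h=0.2125): 1.13599
R(1,1) = 1.04551 + (1.04551 − 0.46217)/3 = 1.23996
R(2,1) = 1.11764 + (1.11764 − 1.04551)/3 = 1.14168
R(3,1) = 1.13599 + (1.13599 − 1.11764)/3 = 1.14211
R(2,2) = 1.14168 + (1.14168 − 1.23996)/15 = 1.13513
R(3,2) = 1.14211 + (1.14211 − 1.14168)/15 = 1.14214
R(3,3) = 1.14214 + (1.14214 − 1.13513)/63 = 1.14225

1.142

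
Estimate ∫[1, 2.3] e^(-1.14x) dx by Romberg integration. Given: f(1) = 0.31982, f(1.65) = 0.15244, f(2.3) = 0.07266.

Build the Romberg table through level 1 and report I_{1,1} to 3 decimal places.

I_{0,0} (trapezoid, 1 panel, h=1.3000): 0.25511
I_{1,0} (trapezoid, 2 panels, h=0.6500): 0.22664
I_{1,1} = 0.22664 + (0.22664 − 0.25511)/3 = 0.21715

0.217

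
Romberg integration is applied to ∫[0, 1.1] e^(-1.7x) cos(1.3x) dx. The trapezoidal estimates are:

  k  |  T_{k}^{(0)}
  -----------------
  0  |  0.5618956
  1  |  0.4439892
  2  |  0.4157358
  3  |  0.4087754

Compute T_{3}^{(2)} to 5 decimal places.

T_{2}^{(1)} = (4·0.4157358 − 0.4439892) / 3 = 0.4063180
T_{3}^{(1)} = 0.4087754 + (0.4087754 − 0.4157358)/3 = 0.4064553
T_{3}^{(2)} = 0.4064553 + (0.4064553 − 0.4063180)/15 = 0.4064645

0.40646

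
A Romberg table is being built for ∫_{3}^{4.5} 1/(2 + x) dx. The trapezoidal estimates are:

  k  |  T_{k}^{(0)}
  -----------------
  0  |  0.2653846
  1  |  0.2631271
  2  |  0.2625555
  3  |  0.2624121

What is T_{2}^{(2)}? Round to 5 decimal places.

Richardson extrapolation on the trapezoidal column (denominator 4−1=3):
T_{1}^{(1)} = (4·0.2631271 − 0.2653846) / 3 = 0.2623746
T_{2}^{(1)} = (4·0.2625555 − 0.2631271) / 3 = 0.2623650
T_{2}^{(2)} = 0.2623650 + (0.2623650 − 0.2623746)/15 = 0.2623644

0.26236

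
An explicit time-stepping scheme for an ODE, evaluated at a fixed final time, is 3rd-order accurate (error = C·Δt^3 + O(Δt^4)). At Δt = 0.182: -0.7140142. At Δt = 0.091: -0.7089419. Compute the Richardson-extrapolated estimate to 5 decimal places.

The leading error scales as Δt^3; refining by a factor of 2 reduces it by 2^3 = 8.
Extrapolated value = (8·A(Δt/2) − A(Δt)) / (8 − 1)
= (8·(-0.7089419) − (-0.7140142)) / 7
= -4.9575210 / 7 = -0.7082173

-0.70822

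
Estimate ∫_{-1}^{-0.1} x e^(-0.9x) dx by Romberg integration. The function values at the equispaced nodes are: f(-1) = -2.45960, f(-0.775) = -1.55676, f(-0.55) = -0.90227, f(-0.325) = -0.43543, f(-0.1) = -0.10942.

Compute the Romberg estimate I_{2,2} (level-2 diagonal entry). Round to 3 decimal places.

-0.926

I_{0,0} (trapezoid, 1 panel, h=0.9000): -1.15606
I_{1,0} (trapezoid, 2 panels, h=0.4500): -0.98405
I_{2,0} (trapezoid, 4 panels, h=0.2250): -0.94027
I_{1,1} = -0.98405 + (-0.98405 − (-1.15606))/3 = -0.92671
I_{2,1} = -0.94027 + (-0.94027 − (-0.98405))/3 = -0.92568
I_{2,2} = -0.92568 + (-0.92568 − (-0.92671))/15 = -0.92561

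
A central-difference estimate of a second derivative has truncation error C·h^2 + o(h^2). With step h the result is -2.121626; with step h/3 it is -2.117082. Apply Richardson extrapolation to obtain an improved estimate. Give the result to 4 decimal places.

-2.1165

Extrapolated value = (9·A(h/3) − A(h)) / (9 − 1)
= (9·(-2.117082) − (-2.121626)) / 8
= -16.932112 / 8 = -2.116514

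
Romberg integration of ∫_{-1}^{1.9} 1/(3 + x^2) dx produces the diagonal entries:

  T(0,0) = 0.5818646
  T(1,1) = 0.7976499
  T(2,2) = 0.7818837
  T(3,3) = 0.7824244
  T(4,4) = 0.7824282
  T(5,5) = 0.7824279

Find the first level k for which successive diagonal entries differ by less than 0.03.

k = 2

|T(1,1) − T(0,0)| = 0.2157853 ≥ 0.03
|T(2,2) − T(1,1)| = 0.0157662 < 0.03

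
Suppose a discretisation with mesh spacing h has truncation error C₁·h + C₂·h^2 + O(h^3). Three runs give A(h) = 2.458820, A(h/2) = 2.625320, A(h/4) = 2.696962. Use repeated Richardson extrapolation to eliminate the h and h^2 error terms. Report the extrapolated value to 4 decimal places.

2.7609

First eliminate the h term (factor 2^1 = 2):
  B₁ = (2·2.625320 − 2.458820)/1 = 2.791820
  B₂ = (2·2.696962 − 2.625320)/1 = 2.768604
Then eliminate the h^2 term (factor 2^2 = 4):
  (4·2.768604 − 2.791820)/3 = 2.760865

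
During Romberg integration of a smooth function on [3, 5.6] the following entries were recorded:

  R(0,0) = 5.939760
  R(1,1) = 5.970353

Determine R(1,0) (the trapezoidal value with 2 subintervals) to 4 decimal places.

From R(1,1) = (4·R(1,0) − R(0,0))/3, solve for R(1,0):
4·R(1,0) = 3·5.970353 + 5.939760 = 23.850819
R(1,0) = 5.962705

5.9627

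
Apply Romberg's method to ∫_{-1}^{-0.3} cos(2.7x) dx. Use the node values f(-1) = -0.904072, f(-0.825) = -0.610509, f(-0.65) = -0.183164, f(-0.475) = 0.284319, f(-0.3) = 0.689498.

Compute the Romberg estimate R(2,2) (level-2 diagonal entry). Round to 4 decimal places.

-0.1100

R(0,0) (trapezoid, 1 panel, h=0.7000): -0.075101
R(1,0) (trapezoid, 2 panels, h=0.3500): -0.101658
R(2,0) (trapezoid, 4 panels, h=0.1750): -0.107912
R(1,1) = -0.101658 + (-0.101658 − (-0.075101))/3 = -0.110510
R(2,1) = -0.107912 + (-0.107912 − (-0.101658))/3 = -0.109997
R(2,2) = -0.109997 + (-0.109997 − (-0.110510))/15 = -0.109963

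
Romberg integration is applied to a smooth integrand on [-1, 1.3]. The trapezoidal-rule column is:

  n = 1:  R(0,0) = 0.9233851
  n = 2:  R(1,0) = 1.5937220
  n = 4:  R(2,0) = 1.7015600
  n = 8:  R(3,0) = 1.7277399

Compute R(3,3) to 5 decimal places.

1.73646

R(1,1) = 1.5937220 + (1.5937220 − 0.9233851)/3 = 1.8171676
R(2,1) = 1.7015600 + (1.7015600 − 1.5937220)/3 = 1.7375060
R(3,1) = (4·1.7277399 − 1.7015600) / 3 = 1.7364665
R(2,2) = (16·1.7375060 − 1.8171676) / 15 = 1.7321952
R(3,2) = (16·1.7364665 − 1.7375060) / 15 = 1.7363972
R(3,3) = (64·1.7363972 − 1.7321952) / 63 = 1.7364639
(Column j=1 coincides with Simpson's rule on the same nodes.)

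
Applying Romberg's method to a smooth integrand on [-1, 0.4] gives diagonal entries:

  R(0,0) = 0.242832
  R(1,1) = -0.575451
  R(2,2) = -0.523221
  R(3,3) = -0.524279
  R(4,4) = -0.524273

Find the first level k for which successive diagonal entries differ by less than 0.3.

|R(1,1) − R(0,0)| = 0.818283 ≥ 0.3
|R(2,2) − R(1,1)| = 0.052230 < 0.3

k = 2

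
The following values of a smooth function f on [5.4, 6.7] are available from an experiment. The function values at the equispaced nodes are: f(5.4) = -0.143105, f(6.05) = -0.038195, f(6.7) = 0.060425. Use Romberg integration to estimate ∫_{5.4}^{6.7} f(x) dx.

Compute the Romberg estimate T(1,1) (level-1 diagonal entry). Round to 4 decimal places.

T(0,0) (trapezoid, 1 panel, h=1.3000): -0.053742
T(1,0) (trapezoid, 2 panels, h=0.6500): -0.051698
T(1,1) = -0.051698 + (-0.051698 − (-0.053742))/3 = -0.051017

-0.0510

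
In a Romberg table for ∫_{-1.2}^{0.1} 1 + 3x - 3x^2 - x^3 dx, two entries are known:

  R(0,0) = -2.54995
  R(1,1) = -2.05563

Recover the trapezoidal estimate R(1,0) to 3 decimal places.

From R(1,1) = (4·R(1,0) − R(0,0))/3, solve for R(1,0):
4·R(1,0) = 3·(-2.05563) + (-2.54995) = -8.71684
R(1,0) = -2.17921

-2.179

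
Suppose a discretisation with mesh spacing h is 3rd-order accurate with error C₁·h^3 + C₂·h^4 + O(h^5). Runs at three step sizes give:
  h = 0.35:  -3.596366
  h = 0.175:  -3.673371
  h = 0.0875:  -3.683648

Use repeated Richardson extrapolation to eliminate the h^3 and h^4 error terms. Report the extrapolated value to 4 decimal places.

First eliminate the h^3 term (factor 2^3 = 8):
  B₁ = (8·(-3.673371) − (-3.596366))/7 = -3.684372
  B₂ = (8·(-3.683648) − (-3.673371))/7 = -3.685116
Then eliminate the h^4 term (factor 2^4 = 16):
  (16·(-3.685116) − (-3.684372))/15 = -3.685166

-3.6852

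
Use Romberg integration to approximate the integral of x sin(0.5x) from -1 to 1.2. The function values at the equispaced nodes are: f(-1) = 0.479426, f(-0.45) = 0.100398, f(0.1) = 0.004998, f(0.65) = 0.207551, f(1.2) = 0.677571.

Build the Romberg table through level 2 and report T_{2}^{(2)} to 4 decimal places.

T_{0}^{(0)} (trapezoid, 1 panel, h=2.2000): 1.272697
T_{1}^{(0)} (trapezoid, 2 panels, h=1.1000): 0.641846
T_{2}^{(0)} (trapezoid, 4 panels, h=0.5500): 0.490295
T_{1}^{(1)} = 0.641846 + (0.641846 − 1.272697)/3 = 0.431562
T_{2}^{(1)} = 0.490295 + (0.490295 − 0.641846)/3 = 0.439778
T_{2}^{(2)} = 0.439778 + (0.439778 − 0.431562)/15 = 0.440326

0.4403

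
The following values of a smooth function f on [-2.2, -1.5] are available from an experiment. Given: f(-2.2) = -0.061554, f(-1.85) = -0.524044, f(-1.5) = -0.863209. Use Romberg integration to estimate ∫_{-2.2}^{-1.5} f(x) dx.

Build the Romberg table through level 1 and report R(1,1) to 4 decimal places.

R(0,0) (trapezoid, 1 panel, h=0.7000): -0.323667
R(1,0) (trapezoid, 2 panels, h=0.3500): -0.345249
R(1,1) = -0.345249 + (-0.345249 − (-0.323667))/3 = -0.352443

-0.3524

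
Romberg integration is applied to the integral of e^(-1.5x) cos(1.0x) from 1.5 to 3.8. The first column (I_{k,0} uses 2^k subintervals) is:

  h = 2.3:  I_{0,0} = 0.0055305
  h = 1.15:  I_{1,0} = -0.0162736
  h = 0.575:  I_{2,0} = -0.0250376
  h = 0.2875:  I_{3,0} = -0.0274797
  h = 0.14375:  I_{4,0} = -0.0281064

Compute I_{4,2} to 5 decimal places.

-0.02832

Richardson extrapolation on the trapezoidal column (denominator 4−1=3):
I_{3,1} = (4·(-0.0274797) − (-0.0250376)) / 3 = -0.0282937
I_{4,1} = -0.0281064 + (-0.0281064 − (-0.0274797))/3 = -0.0283153
I_{4,2} = (16·(-0.0283153) − (-0.0282937)) / 15 = -0.0283167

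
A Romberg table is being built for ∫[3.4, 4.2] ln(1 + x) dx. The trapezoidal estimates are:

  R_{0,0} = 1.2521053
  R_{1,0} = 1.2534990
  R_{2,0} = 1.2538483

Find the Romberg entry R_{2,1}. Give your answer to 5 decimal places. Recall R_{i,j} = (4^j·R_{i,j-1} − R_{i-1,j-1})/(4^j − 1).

R_{2,1} = 1.2538483 + (1.2538483 − 1.2534990)/3 = 1.2539647

1.25396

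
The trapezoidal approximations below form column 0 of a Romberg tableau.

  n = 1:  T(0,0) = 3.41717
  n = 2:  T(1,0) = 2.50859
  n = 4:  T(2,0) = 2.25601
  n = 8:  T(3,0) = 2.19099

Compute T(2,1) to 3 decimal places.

2.172

T(2,1) = 2.25601 + (2.25601 − 2.50859)/3 = 2.17182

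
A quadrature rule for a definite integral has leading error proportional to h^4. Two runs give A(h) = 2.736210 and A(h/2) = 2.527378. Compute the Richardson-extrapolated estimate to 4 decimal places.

2.5135

The leading error scales as h^4; refining by a factor of 2 reduces it by 2^4 = 16.
Extrapolated value = (16·A(h/2) − A(h)) / (16 − 1)
= (16·2.527378 − 2.736210) / 15
= 37.701838 / 15 = 2.513456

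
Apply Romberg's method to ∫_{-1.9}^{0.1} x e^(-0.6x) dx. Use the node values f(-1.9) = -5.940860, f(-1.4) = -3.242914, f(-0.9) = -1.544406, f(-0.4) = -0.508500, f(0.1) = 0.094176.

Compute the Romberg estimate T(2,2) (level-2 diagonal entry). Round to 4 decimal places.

-3.9890

T(0,0) (trapezoid, 1 panel, h=2.0000): -5.846684
T(1,0) (trapezoid, 2 panels, h=1.0000): -4.467748
T(2,0) (trapezoid, 4 panels, h=0.5000): -4.109581
T(1,1) = -4.467748 + (-4.467748 − (-5.846684))/3 = -4.008103
T(2,1) = -4.109581 + (-4.109581 − (-4.467748))/3 = -3.990192
T(2,2) = -3.990192 + (-3.990192 − (-4.008103))/15 = -3.988998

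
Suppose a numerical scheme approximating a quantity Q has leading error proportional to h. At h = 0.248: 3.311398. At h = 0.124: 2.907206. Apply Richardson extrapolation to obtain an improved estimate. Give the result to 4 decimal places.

2.5030

The leading error scales as h; refining by a factor of 2 reduces it by 2^1 = 2.
Extrapolated value = (2·A(h/2) − A(h)) / (2 − 1)
= (2·2.907206 − 3.311398) / 1
= 2.503014 / 1 = 2.503014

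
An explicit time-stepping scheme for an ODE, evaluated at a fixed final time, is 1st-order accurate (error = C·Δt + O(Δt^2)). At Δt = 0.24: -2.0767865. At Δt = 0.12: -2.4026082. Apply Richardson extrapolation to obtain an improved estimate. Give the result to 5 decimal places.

The leading error scales as Δt; refining by a factor of 2 reduces it by 2^1 = 2.
Extrapolated value = (2·A(Δt/2) − A(Δt)) / (2 − 1)
= (2·(-2.4026082) − (-2.0767865)) / 1
= -2.7284299 / 1 = -2.7284299

-2.72843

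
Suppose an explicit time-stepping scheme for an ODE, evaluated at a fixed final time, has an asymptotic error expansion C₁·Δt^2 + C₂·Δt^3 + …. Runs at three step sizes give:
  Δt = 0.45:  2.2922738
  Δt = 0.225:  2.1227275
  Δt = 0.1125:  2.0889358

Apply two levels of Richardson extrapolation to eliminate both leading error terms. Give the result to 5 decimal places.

First eliminate the Δt^2 term (factor 2^2 = 4):
  B₁ = (4·2.1227275 − 2.2922738)/3 = 2.0662121
  B₂ = (4·2.0889358 − 2.1227275)/3 = 2.0776719
Then eliminate the Δt^3 term (factor 2^3 = 8):
  (8·2.0776719 − 2.0662121)/7 = 2.0793090

2.07931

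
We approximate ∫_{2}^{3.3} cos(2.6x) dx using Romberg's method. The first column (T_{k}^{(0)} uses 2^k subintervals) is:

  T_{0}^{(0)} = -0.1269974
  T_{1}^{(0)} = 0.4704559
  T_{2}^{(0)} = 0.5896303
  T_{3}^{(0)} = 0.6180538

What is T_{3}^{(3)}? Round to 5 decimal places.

0.62742

T_{1}^{(1)} = 0.4704559 + (0.4704559 − (-0.1269974))/3 = 0.6696070
T_{2}^{(1)} = 0.5896303 + (0.5896303 − 0.4704559)/3 = 0.6293551
T_{3}^{(1)} = (4·0.6180538 − 0.5896303) / 3 = 0.6275283
T_{2}^{(2)} = (16·0.6293551 − 0.6696070) / 15 = 0.6266716
T_{3}^{(2)} = (16·0.6275283 − 0.6293551) / 15 = 0.6274065
T_{3}^{(3)} = (64·0.6274065 − 0.6266716) / 63 = 0.6274182
(Column j=1 coincides with Simpson's rule on the same nodes.)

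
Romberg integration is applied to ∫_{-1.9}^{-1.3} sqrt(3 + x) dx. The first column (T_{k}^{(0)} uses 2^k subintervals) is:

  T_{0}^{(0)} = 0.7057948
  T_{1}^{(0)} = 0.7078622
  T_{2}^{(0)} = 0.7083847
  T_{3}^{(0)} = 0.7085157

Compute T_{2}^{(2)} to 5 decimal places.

Richardson extrapolation on the trapezoidal column (denominator 4−1=3):
T_{1}^{(1)} = 0.7078622 + (0.7078622 − 0.7057948)/3 = 0.7085513
T_{2}^{(1)} = (4·0.7083847 − 0.7078622) / 3 = 0.7085589
T_{2}^{(2)} = 0.7085589 + (0.7085589 − 0.7085513)/15 = 0.7085594
(Column j=1 coincides with Simpson's rule on the same nodes.)

0.70856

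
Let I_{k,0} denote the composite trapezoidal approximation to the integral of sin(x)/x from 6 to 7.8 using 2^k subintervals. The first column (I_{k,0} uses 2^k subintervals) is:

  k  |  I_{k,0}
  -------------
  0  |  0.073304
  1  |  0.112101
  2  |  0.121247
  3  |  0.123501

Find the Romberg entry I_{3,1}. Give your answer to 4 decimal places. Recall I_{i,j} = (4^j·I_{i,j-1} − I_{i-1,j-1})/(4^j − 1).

Richardson extrapolation on the trapezoidal column (denominator 4−1=3):
I_{3,1} = 0.123501 + (0.123501 − 0.121247)/3 = 0.124252

0.1243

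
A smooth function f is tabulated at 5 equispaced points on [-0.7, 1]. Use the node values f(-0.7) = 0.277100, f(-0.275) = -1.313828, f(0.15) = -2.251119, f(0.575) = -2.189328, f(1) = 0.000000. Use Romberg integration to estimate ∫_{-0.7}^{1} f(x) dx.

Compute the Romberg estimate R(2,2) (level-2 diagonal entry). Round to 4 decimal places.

-2.5911

R(0,0) (trapezoid, 1 panel, h=1.7000): 0.235535
R(1,0) (trapezoid, 2 panels, h=0.8500): -1.795684
R(2,0) (trapezoid, 4 panels, h=0.4250): -2.386683
R(1,1) = -1.795684 + (-1.795684 − 0.235535)/3 = -2.472757
R(2,1) = -2.386683 + (-2.386683 − (-1.795684))/3 = -2.583683
R(2,2) = -2.583683 + (-2.583683 − (-2.472757))/15 = -2.591078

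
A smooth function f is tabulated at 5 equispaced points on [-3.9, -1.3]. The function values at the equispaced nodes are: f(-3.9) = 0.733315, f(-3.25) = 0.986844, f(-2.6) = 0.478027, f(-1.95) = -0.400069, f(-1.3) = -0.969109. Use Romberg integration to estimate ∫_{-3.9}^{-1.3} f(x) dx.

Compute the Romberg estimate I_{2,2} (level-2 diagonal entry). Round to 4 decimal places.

I_{0,0} (trapezoid, 1 panel, h=2.6000): -0.306532
I_{1,0} (trapezoid, 2 panels, h=1.3000): 0.468169
I_{2,0} (trapezoid, 4 panels, h=0.6500): 0.615488
I_{1,1} = 0.468169 + (0.468169 − (-0.306532))/3 = 0.726403
I_{2,1} = 0.615488 + (0.615488 − 0.468169)/3 = 0.664594
I_{2,2} = 0.664594 + (0.664594 − 0.726403)/15 = 0.660473

0.6605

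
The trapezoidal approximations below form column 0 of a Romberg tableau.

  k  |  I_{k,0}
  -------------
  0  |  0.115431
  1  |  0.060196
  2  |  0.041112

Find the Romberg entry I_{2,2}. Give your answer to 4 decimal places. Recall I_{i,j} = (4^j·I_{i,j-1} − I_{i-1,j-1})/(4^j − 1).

I_{1,1} = (4·0.060196 − 0.115431) / 3 = 0.041784
I_{2,1} = (4·0.041112 − 0.060196) / 3 = 0.034751
I_{2,2} = (16·0.034751 − 0.041784) / 15 = 0.034282

0.0343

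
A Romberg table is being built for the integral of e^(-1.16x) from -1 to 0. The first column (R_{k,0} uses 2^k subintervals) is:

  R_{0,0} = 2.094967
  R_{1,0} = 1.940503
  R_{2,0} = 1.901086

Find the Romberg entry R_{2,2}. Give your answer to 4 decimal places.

1.8879

Richardson extrapolation on the trapezoidal column (denominator 4−1=3):
R_{1,1} = (4·1.940503 − 2.094967) / 3 = 1.889015
R_{2,1} = 1.901086 + (1.901086 − 1.940503)/3 = 1.887947
R_{2,2} = (16·1.887947 − 1.889015) / 15 = 1.887876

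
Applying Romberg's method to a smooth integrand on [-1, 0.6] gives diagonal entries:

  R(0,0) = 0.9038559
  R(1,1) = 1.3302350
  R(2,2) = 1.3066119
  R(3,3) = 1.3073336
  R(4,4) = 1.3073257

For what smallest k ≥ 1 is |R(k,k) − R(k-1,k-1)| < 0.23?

|R(1,1) − R(0,0)| = 0.4263791 ≥ 0.23
|R(2,2) − R(1,1)| = 0.0236231 < 0.23

k = 2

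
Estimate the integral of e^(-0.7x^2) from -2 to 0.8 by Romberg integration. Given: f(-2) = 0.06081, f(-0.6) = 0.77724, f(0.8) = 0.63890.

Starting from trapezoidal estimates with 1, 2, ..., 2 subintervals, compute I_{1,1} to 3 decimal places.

I_{0,0} (trapezoid, 1 panel, h=2.8000): 0.97959
I_{1,0} (trapezoid, 2 panels, h=1.4000): 1.57793
I_{1,1} = 1.57793 + (1.57793 − 0.97959)/3 = 1.77738

1.777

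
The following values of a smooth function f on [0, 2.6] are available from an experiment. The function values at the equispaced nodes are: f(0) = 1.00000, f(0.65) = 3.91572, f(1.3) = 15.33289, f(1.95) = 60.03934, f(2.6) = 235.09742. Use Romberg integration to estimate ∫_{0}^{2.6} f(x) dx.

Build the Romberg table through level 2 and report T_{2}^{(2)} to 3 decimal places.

112.182

T_{0}^{(0)} (trapezoid, 1 panel, h=2.6000): 306.92665
T_{1}^{(0)} (trapezoid, 2 panels, h=1.3000): 173.39608
T_{2}^{(0)} (trapezoid, 4 panels, h=0.6500): 128.26883
T_{1}^{(1)} = 173.39608 + (173.39608 − 306.92665)/3 = 128.88589
T_{2}^{(1)} = 128.26883 + (128.26883 − 173.39608)/3 = 113.22641
T_{2}^{(2)} = 113.22641 + (113.22641 − 128.88589)/15 = 112.18244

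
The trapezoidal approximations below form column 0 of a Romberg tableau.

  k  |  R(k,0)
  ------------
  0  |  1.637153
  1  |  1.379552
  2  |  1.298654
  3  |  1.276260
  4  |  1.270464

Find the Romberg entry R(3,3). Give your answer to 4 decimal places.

Richardson extrapolation on the trapezoidal column (denominator 4−1=3):
R(1,1) = 1.379552 + (1.379552 − 1.637153)/3 = 1.293685
R(2,1) = (4·1.298654 − 1.379552) / 3 = 1.271688
R(3,1) = 1.276260 + (1.276260 − 1.298654)/3 = 1.268795
R(2,2) = 1.271688 + (1.271688 − 1.293685)/15 = 1.270222
R(3,2) = 1.268795 + (1.268795 − 1.271688)/15 = 1.268602
R(3,3) = 1.268602 + (1.268602 − 1.270222)/63 = 1.268576

1.2686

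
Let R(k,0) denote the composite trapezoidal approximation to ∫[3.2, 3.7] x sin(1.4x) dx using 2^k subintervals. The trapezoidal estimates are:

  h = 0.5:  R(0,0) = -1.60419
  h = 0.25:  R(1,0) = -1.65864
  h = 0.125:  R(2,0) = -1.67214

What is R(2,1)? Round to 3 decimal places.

Richardson extrapolation on the trapezoidal column (denominator 4−1=3):
R(2,1) = (4·(-1.67214) − (-1.65864)) / 3 = -1.67664

-1.677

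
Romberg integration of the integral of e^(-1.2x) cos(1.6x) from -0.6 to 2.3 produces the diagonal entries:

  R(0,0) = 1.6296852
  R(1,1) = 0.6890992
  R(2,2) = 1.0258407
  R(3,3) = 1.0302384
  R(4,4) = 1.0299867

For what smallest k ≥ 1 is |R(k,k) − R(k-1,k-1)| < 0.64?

|R(1,1) − R(0,0)| = 0.9405860 ≥ 0.64
|R(2,2) − R(1,1)| = 0.3367415 < 0.64

k = 2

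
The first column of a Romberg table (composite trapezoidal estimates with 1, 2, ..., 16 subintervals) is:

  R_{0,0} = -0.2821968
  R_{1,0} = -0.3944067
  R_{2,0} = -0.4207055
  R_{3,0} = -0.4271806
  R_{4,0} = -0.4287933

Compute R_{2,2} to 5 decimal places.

Richardson extrapolation on the trapezoidal column (denominator 4−1=3):
R_{1,1} = -0.3944067 + (-0.3944067 − (-0.2821968))/3 = -0.4318100
R_{2,1} = (4·(-0.4207055) − (-0.3944067)) / 3 = -0.4294718
R_{2,2} = -0.4294718 + (-0.4294718 − (-0.4318100))/15 = -0.4293159

-0.42932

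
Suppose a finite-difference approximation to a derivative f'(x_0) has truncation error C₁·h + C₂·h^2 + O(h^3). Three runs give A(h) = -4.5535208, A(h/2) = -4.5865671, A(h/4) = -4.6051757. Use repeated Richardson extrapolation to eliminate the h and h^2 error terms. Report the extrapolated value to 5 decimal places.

-4.62517

First eliminate the h term (factor 2^1 = 2):
  B₁ = (2·(-4.5865671) − (-4.5535208))/1 = -4.6196134
  B₂ = (2·(-4.6051757) − (-4.5865671))/1 = -4.6237843
Then eliminate the h^2 term (factor 2^2 = 4):
  (4·(-4.6237843) − (-4.6196134))/3 = -4.6251746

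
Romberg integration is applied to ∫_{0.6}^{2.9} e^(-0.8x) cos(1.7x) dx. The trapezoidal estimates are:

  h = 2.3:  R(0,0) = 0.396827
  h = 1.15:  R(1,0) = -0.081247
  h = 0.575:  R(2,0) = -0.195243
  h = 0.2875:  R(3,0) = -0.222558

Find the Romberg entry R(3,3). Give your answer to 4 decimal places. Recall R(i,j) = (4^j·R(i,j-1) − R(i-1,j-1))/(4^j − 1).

R(1,1) = (4·(-0.081247) − 0.396827) / 3 = -0.240605
R(2,1) = -0.195243 + (-0.195243 − (-0.081247))/3 = -0.233242
R(3,1) = -0.222558 + (-0.222558 − (-0.195243))/3 = -0.231663
R(2,2) = (16·(-0.233242) − (-0.240605)) / 15 = -0.232751
R(3,2) = -0.231663 + (-0.231663 − (-0.233242))/15 = -0.231558
R(3,3) = -0.231558 + (-0.231558 − (-0.232751))/63 = -0.231539
(Column j=1 coincides with Simpson's rule on the same nodes.)

-0.2315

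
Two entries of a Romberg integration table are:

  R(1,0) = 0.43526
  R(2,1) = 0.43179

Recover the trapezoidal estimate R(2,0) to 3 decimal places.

From R(2,1) = (4·R(2,0) − R(1,0))/3, solve for R(2,0):
4·R(2,0) = 3·0.43179 + 0.43526 = 1.73063
R(2,0) = 0.43266

0.433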